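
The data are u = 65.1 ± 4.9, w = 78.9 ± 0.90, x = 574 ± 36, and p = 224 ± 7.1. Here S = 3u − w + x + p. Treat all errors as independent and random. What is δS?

39.5

Sums and differences: (δS)² = Σ (cᵢ δxᵢ)².
  (3·δu)² = 216;  (δw)² = 0.810;  (δx)² = 1300;  (δp)² = 50.4
δS = √(1560) = 39.5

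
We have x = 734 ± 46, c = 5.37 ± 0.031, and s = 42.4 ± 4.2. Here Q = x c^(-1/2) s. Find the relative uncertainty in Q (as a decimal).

0.117

Products/powers → add relative errors in quadrature, weighted by exponent:
  (1·δx/x)² = (1×0.0627)² = 0.00393;  (−½·δc/c)² = (-0.5×0.00577)² = 8.33e-06;  (1·δs/s)² = (1×0.0991)² = 0.00981
δQ/Q = √(0.0137) = 0.117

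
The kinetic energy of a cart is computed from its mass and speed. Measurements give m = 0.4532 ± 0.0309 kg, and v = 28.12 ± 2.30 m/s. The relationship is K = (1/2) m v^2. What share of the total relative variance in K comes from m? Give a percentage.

(δK/K)² = (1·δm/m)² + (2·δv/v)²
  m term: (1×0.0682)² = 0.00465
  v term: (2×0.0818)² = 0.0268
Total = 0.0314. Share from m = 0.00465/0.0314 = 0.148.

14.8%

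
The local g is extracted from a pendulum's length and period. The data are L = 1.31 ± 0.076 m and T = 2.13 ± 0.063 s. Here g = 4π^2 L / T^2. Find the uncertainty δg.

g is a product of powers, so relative uncertainties combine in quadrature:
  (1·δL/L)² = (1×0.0580)² = 0.00337;  (-2·δT/T)² = (-2×0.0296)² = 0.00350
δg/g = √(0.00687) = 0.0829
g = 11.4 m/s^2, so δg = 0.0829 × 11.4 = 0.944 m/s^2.

0.944 m/s^2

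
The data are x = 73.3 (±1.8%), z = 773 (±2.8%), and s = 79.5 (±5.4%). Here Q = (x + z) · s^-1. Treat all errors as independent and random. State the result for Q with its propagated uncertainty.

Let u = x + z = 846. δu = √(δx² + δz²) = √(1.74 + 468) = 21.7, so δu/u = 0.0256.
Q is then a monomial in u, s:
δQ/Q = √((δu/u)² + (-1·δs/s)²) = √(0.000657 + 0.00292) = 0.0598
Q = 10.6, so δQ = 0.0598 × 10.6 = 0.636.

10.6 ± 0.636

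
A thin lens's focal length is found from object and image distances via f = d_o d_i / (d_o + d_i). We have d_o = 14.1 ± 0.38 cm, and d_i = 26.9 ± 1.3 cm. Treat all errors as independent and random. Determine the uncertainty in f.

0.224 cm

∂f/∂d_o = (d_i/(d_o+d_i))² = 0.430;  ∂f/∂d_i = (d_o/(d_o+d_i))² = 0.118
δf = √((∂f/∂d_o · δd_o)² + (∂f/∂d_i · δd_i)²) = √(0.0268 + 0.0236) = 0.224 cm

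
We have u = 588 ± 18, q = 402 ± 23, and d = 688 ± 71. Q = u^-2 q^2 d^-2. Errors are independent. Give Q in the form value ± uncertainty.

(9.87 ± 2.41) × 10^-7

Q is a product of powers, so relative uncertainties combine in quadrature:
  (-2·δu/u)² = (-2×0.0306)² = 0.00375;  (2·δq/q)² = (2×0.0572)² = 0.0131;  (-2·δd/d)² = (-2×0.103)² = 0.0426
δQ/Q = √(0.0594) = 0.244
Q = 9.87e-07, so δQ = 0.244 × 9.87e-07 = 2.41e-07.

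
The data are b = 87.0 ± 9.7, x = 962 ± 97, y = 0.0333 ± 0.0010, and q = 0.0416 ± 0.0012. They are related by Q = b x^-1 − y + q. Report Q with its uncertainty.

0.0987 ± 0.0137

Let p = b·x^-1 = 0.0904. δp/p = √((1·δb/b)² + (-1·δx/x)²) = √(0.0124 + 0.0102) = 0.150, so δp = 0.0136.
Q = p − y + q: δQ = √(δp² + δy² + δq²) = √(0.000185 + 1e-06 + 1.44e-06) = 0.0137
Q = 0.0987.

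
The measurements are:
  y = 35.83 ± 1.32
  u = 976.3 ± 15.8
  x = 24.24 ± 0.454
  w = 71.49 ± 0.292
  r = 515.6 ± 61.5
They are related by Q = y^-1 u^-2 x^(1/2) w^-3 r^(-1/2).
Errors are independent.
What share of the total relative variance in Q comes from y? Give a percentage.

(δQ/Q)² = (-1·δy/y)² + (-2·δu/u)² + (½·δx/x)² + (-3·δw/w)² + (−½·δr/r)²
  y term: (-1×0.0368)² = 0.00136
  u term: (-2×0.0162)² = 0.00105
  x term: (0.5×0.0187)² = 8.77e-05
  w term: (-3×0.00408)² = 0.000150
  r term: (-0.5×0.119)² = 0.00356
Total = 0.00620. Share from y = 0.00136/0.00620 = 0.219.

21.9%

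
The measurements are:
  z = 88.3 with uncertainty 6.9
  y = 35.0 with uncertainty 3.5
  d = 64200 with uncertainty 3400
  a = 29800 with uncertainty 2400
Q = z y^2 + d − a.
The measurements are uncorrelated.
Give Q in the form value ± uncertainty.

Let p = z·y^2 = 1.08e+05. δp/p = √((1·δz/z)² + (2·δy/y)²) = √(0.00611 + 0.0400) = 0.215, so δp = 23200.
Q = p + d − a: δQ = √(δp² + δd² + δa²) = √(5.39e+08 + 1.16e+07 + 5.76e+06) = 23600
Q = 1.43e+05.

(1.43 ± 0.236) × 10^5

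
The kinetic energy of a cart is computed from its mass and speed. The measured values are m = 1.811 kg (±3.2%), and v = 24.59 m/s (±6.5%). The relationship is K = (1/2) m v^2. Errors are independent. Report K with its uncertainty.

547.5 ± 73.3 J

Each factor contributes (exponent × relative error)² to (δK/K)²:
  (1·δm/m)² = (1×0.0320)² = 0.00102;  (2·δv/v)² = (2×0.0650)² = 0.0169
δK/K = √(0.0179) = 0.134
K = 547.5 J, so δK = 0.134 × 547.5 = 73.3 J.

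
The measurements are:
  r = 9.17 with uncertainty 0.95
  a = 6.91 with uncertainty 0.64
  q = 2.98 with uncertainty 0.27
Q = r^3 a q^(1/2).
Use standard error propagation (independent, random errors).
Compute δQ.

3010

Relative error in a monomial: (δQ/Q)² = Σ (nᵢ · δxᵢ/xᵢ)².
  (3·δr/r)² = (3×0.104)² = 0.0966;  (1·δa/a)² = (1×0.0926)² = 0.00858;  (½·δq/q)² = (0.5×0.0906)² = 0.00205
δQ/Q = √(0.107) = 0.327
Q = 9200, so δQ = 0.327 × 9200 = 3010.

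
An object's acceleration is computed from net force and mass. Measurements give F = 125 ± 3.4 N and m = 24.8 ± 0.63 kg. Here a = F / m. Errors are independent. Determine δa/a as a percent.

a is a product of powers, so relative uncertainties combine in quadrature:
  (1·δF/F)² = (1×0.0272)² = 0.000740;  (-1·δm/m)² = (-1×0.0254)² = 0.000645
δa/a = √(0.00139) = 0.0372

3.72%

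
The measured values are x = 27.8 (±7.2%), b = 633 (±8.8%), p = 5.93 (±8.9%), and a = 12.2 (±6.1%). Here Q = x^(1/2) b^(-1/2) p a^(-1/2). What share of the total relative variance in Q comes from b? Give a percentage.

16.0%

(δQ/Q)² = (½·δx/x)² + (−½·δb/b)² + (1·δp/p)² + (−½·δa/a)²
  x term: (0.5×0.0720)² = 0.00130
  b term: (-0.5×0.0880)² = 0.00194
  p term: (1×0.0890)² = 0.00792
  a term: (-0.5×0.0610)² = 0.000930
Total = 0.0121. Share from b = 0.00194/0.0121 = 0.160.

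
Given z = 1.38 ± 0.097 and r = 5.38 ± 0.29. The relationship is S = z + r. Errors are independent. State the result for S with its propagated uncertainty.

6.76 ± 0.306

For a sum/difference, combine absolute errors in quadrature:
  (δz)² = 0.00941;  (δr)² = 0.0841
δS = √(0.0935) = 0.306
S = 6.76.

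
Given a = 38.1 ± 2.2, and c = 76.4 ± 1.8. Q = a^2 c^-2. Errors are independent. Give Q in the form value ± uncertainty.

Since Q is a product/quotient, work with relative uncertainties:
  (2·δa/a)² = (2×0.0577)² = 0.0133;  (-2·δc/c)² = (-2×0.0236)² = 0.00222
δQ/Q = √(0.0156) = 0.125
Q = 0.249, so δQ = 0.125 × 0.249 = 0.0310.

0.249 ± 0.0310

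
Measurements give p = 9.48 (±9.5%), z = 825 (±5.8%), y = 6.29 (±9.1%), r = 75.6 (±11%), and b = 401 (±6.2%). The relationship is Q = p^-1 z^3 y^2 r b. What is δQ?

2.11e+13

Each factor contributes (exponent × relative error)² to (δQ/Q)²:
  (-1·δp/p)² = (-1×0.0950)² = 0.00903;  (3·δz/z)² = (3×0.0580)² = 0.0303;  (2·δy/y)² = (2×0.0910)² = 0.0331;  (1·δr/r)² = (1×0.110)² = 0.0121;  (1·δb/b)² = (1×0.0620)² = 0.00384
δQ/Q = √(0.0884) = 0.297
Q = 7.1e+13, so δQ = 0.297 × 7.1e+13 = 2.11e+13.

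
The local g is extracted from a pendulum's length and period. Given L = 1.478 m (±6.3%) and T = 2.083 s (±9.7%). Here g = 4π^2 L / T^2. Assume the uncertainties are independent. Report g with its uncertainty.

13.45 ± 2.74 m/s^2

Products/powers → add relative errors in quadrature, weighted by exponent:
  (1·δL/L)² = (1×0.0630)² = 0.00397;  (-2·δT/T)² = (-2×0.0970)² = 0.0376
δg/g = √(0.0416) = 0.204
g = 13.45 m/s^2, so δg = 0.204 × 13.45 = 2.74 m/s^2.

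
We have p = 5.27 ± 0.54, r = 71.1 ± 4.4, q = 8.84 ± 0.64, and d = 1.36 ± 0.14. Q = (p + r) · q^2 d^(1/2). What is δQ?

1140

Let u = p + r = 76.4. δu = √(δp² + δr²) = √(0.292 + 19.4) = 4.43, so δu/u = 0.0580.
Q is then a monomial in u, q, d:
δQ/Q = √((δu/u)² + (2·δq/q)² + (½·δd/d)²) = √(0.00337 + 0.0210 + 0.00265) = 0.164
Q = 6960, so δQ = 0.164 × 6960 = 1140.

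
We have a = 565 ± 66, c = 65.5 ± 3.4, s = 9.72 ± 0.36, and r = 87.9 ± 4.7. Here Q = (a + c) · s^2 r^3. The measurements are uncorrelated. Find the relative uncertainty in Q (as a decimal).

0.205

Let u = a + c = 630. δu = √(δa² + δc²) = √(4360 + 11.6) = 66.1, so δu/u = 0.105.
Q is then a monomial in u, s, r:
δQ/Q = √((δu/u)² + (2·δs/s)² + (3·δr/r)²) = √(0.0110 + 0.00549 + 0.0257) = 0.205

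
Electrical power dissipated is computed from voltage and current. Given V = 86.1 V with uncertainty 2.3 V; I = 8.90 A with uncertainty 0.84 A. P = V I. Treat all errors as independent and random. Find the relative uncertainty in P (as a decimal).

For a monomial P ∝ V, I, fractional errors add in quadrature:
  (1·δV/V)² = (1×0.0267)² = 0.000714;  (1·δI/I)² = (1×0.0944)² = 0.00891
δP/P = √(0.00962) = 0.0981

0.0981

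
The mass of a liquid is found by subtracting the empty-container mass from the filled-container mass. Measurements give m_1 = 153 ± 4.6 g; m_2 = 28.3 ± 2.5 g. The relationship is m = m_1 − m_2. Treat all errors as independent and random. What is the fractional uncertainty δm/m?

m is a linear combination, so absolute uncertainties add in quadrature:
  (δm_1)² = 21.2;  (δm_2)² = 6.25
δm = √(27.4) = 5.24 g
m = 125 g, so δm/m = 5.24/125 = 0.0420.

0.0420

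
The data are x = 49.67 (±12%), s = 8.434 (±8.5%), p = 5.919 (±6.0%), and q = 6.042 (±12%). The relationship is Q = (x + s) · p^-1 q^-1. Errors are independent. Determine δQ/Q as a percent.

16.9%

Let u = x + s = 58.10. δu = √(δx² + δs²) = √(35.5 + 0.514) = 6.00, so δu/u = 0.103.
Q is then a monomial in u, p, q:
δQ/Q = √((δu/u)² + (-1·δp/p)² + (-1·δq/q)²) = √(0.0107 + 0.00360 + 0.0144) = 0.169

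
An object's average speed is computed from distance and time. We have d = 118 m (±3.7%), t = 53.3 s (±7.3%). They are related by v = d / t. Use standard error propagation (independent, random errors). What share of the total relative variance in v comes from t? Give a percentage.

79.6%

(δv/v)² = (1·δd/d)² + (-1·δt/t)²
  d term: (1×0.0370)² = 0.00137
  t term: (-1×0.0730)² = 0.00533
Total = 0.00670. Share from t = 0.00533/0.00670 = 0.796.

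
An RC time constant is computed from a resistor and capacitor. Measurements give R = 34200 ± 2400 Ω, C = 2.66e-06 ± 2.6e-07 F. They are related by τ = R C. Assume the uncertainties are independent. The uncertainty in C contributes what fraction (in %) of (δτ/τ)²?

66.0%

(δτ/τ)² = (1·δR/R)² + (1·δC/C)²
  R term: (1×0.0702)² = 0.00492
  C term: (1×0.0977)² = 0.00955
Total = 0.0145. Share from C = 0.00955/0.0145 = 0.660.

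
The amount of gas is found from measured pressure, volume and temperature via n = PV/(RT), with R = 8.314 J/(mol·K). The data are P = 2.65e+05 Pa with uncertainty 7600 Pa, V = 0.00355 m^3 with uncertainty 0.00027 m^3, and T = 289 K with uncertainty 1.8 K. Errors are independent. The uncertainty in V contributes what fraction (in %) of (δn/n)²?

87.0%

(δn/n)² = (1·δP/P)² + (1·δV/V)² + (-1·δT/T)²
  P term: (1×0.0287)² = 0.000822
  V term: (1×0.0761)² = 0.00578
  T term: (-1×0.00623)² = 3.88e-05
Total = 0.00665. Share from V = 0.00578/0.00665 = 0.870.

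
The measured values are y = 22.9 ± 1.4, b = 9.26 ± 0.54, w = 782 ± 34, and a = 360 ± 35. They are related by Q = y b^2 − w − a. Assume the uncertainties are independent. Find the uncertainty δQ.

Let p = y·b^2 = 1960. δp/p = √((1·δy/y)² + (2·δb/b)²) = √(0.00374 + 0.0136) = 0.132, so δp = 259.
Q = p − w − a: δQ = √(δp² + δw² + δa²) = √(66900 + 1160 + 1220) = 263

263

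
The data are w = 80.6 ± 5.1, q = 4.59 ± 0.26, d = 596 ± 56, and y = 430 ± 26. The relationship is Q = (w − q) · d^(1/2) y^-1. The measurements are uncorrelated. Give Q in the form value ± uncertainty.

4.32 ± 0.440

Let u = w − q = 76.0. δu = √(δw² + δq²) = √(26.0 + 0.0676) = 5.11, so δu/u = 0.0672.
Q is then a monomial in u, d, y:
δQ/Q = √((δu/u)² + (½·δd/d)² + (-1·δy/y)²) = √(0.00451 + 0.00221 + 0.00366) = 0.102
Q = 4.32, so δQ = 0.102 × 4.32 = 0.440.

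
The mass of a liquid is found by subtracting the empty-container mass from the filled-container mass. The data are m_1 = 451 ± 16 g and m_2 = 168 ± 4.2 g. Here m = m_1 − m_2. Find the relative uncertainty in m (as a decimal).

Each term contributes (cᵢ δxᵢ)² to (δm)²:
  (δm_1)² = 256;  (δm_2)² = 17.6
δm = √(274) = 16.5 g
m = 283 g, so δm/m = 16.5/283 = 0.0585.

0.0585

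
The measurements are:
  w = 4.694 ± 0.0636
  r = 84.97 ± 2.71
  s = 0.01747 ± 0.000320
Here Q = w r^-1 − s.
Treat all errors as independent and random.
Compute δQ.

Let p = w·r^-1 = 0.05524. δp/p = √((1·δw/w)² + (-1·δr/r)²) = √(0.000184 + 0.00102) = 0.0347, so δp = 0.00191.
Q = p − s: δQ = √(δp² + δs²) = √(3.66e-06 + 1.02e-07) = 0.00194

0.00194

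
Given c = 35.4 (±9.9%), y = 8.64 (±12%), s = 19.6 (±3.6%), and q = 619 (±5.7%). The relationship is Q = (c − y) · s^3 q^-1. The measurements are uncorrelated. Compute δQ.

59.6

Let u = c − y = 26.8. δu = √(δc² + δy²) = √(12.3 + 1.07) = 3.65, so δu/u = 0.137.
Q is then a monomial in u, s, q:
δQ/Q = √((δu/u)² + (3·δs/s)² + (-1·δq/q)²) = √(0.0187 + 0.0117 + 0.00325) = 0.183
Q = 326, so δQ = 0.183 × 326 = 59.6.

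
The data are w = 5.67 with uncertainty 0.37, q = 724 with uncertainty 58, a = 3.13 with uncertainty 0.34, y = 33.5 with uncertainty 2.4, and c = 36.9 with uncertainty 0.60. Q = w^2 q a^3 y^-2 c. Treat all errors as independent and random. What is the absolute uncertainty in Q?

Since Q is a product/quotient, work with relative uncertainties:
  (2·δw/w)² = (2×0.0653)² = 0.0170;  (1·δq/q)² = (1×0.0801)² = 0.00642;  (3·δa/a)² = (3×0.109)² = 0.106;  (-2·δy/y)² = (-2×0.0716)² = 0.0205;  (1·δc/c)² = (1×0.0163)² = 0.000264
δQ/Q = √(0.150) = 0.388
Q = 23500, so δQ = 0.388 × 23500 = 9100.

9100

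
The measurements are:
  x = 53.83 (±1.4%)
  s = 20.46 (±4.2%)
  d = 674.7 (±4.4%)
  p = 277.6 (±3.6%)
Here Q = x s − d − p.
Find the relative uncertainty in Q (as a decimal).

Let w = x·s = 1101. δw/w = √((1·δx/x)² + (1·δs/s)²) = √(0.000196 + 0.00176) = 0.0443, so δw = 48.8.
Q = w − d − p: δQ = √(δw² + δd² + δp²) = √(2380 + 881 + 99.9) = 58.0
Q = 149.1, so δQ/Q = 58.0/149.1 = 0.389.

0.389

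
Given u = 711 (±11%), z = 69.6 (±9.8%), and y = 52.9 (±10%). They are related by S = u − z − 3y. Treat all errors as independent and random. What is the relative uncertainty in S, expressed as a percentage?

16.6%

Absolute uncertainties add in quadrature for a linear combination:
  (δu)² = 6120;  (δz)² = 46.5;  (3·δy)² = 252
δS = √(6420) = 80.1
S = 483, so δS/S = 80.1/483 = 0.166.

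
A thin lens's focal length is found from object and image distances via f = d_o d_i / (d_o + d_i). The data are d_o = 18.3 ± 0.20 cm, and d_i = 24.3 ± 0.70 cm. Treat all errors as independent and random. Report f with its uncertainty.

∂f/∂d_o = (d_i/(d_o+d_i))² = 0.325;  ∂f/∂d_i = (d_o/(d_o+d_i))² = 0.185
δf = √((∂f/∂d_o · δd_o)² + (∂f/∂d_i · δd_i)²) = √(0.00423 + 0.0167) = 0.145 cm
f = 10.4 cm.

10.4 ± 0.145 cm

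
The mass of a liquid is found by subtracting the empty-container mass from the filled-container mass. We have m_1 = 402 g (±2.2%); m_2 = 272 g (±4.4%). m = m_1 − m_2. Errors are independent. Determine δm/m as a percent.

11.4%

Each term contributes (cᵢ δxᵢ)² to (δm)²:
  (δm_1)² = 78.2;  (δm_2)² = 143
δm = √(221) = 14.9 g
m = 130 g, so δm/m = 14.9/130 = 0.114.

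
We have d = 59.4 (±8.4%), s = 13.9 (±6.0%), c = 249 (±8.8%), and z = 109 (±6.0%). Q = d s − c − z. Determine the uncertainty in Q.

88.2

Let p = d·s = 826. δp/p = √((1·δd/d)² + (1·δs/s)²) = √(0.00706 + 0.00360) = 0.103, so δp = 85.2.
Q = p − c − z: δQ = √(δp² + δc² + δz²) = √(7260 + 480 + 42.8) = 88.2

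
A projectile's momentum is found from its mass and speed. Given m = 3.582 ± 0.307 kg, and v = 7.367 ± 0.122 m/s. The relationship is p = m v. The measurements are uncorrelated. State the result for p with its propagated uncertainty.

26.39 ± 2.30 kg·m/s

Relative error in a monomial: (δp/p)² = Σ (nᵢ · δxᵢ/xᵢ)².
  (1·δm/m)² = (1×0.0857)² = 0.00735;  (1·δv/v)² = (1×0.0166)² = 0.000274
δp/p = √(0.00762) = 0.0873
p = 26.39 kg·m/s, so δp = 0.0873 × 26.39 = 2.30 kg·m/s.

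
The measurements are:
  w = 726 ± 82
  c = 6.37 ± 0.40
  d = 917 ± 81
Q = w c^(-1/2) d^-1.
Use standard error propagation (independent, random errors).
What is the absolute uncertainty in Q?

Relative error in a monomial: (δQ/Q)² = Σ (nᵢ · δxᵢ/xᵢ)².
  (1·δw/w)² = (1×0.113)² = 0.0128;  (−½·δc/c)² = (-0.5×0.0628)² = 0.000986;  (-1·δd/d)² = (-1×0.0883)² = 0.00780
δQ/Q = √(0.0215) = 0.147
Q = 0.314, so δQ = 0.147 × 0.314 = 0.0460.

0.0460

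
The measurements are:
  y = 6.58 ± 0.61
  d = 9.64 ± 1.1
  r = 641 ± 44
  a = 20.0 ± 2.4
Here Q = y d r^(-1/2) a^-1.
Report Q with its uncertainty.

0.125 ± 0.0242

Relative error in a monomial: (δQ/Q)² = Σ (nᵢ · δxᵢ/xᵢ)².
  (1·δy/y)² = (1×0.0927)² = 0.00859;  (1·δd/d)² = (1×0.114)² = 0.0130;  (−½·δr/r)² = (-0.5×0.0686)² = 0.00118;  (-1·δa/a)² = (-1×0.120)² = 0.0144
δQ/Q = √(0.0372) = 0.193
Q = 0.125, so δQ = 0.193 × 0.125 = 0.0242.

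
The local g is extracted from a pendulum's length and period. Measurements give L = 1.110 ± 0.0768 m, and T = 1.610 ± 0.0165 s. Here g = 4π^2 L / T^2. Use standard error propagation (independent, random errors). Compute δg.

1.22 m/s^2

Each factor contributes (exponent × relative error)² to (δg/g)²:
  (1·δL/L)² = (1×0.0692)² = 0.00479;  (-2·δT/T)² = (-2×0.0102)² = 0.000420
δg/g = √(0.00521) = 0.0722
g = 16.91 m/s^2, so δg = 0.0722 × 16.91 = 1.22 m/s^2.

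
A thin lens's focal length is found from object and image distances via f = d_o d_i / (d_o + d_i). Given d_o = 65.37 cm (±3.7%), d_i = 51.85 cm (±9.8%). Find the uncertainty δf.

1.65 cm

∂f/∂d_o = (d_i/(d_o+d_i))² = 0.196;  ∂f/∂d_i = (d_o/(d_o+d_i))² = 0.311
δf = √((∂f/∂d_o · δd_o)² + (∂f/∂d_i · δd_i)²) = √(0.224 + 2.50) = 1.65 cm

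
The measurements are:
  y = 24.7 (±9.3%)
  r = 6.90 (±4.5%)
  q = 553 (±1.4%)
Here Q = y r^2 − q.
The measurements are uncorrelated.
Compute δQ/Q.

Let p = y·r^2 = 1180. δp/p = √((1·δy/y)² + (2·δr/r)²) = √(0.00865 + 0.00810) = 0.129, so δp = 152.
Q = p − q: δQ = √(δp² + δq²) = √(23200 + 59.9) = 152
Q = 623, so δQ/Q = 152/623 = 0.245.

0.245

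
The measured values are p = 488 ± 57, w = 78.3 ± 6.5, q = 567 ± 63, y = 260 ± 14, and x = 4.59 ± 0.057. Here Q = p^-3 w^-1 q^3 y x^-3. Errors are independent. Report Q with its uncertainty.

0.0539 ± 0.0267

For a monomial Q ∝ p^-3, w^-1, q^3, y, x^-3, fractional errors add in quadrature:
  (-3·δp/p)² = (-3×0.117)² = 0.123;  (-1·δw/w)² = (-1×0.0830)² = 0.00689;  (3·δq/q)² = (3×0.111)² = 0.111;  (1·δy/y)² = (1×0.0538)² = 0.00290;  (-3·δx/x)² = (-3×0.0124)² = 0.00139
δQ/Q = √(0.245) = 0.495
Q = 0.0539, so δQ = 0.495 × 0.0539 = 0.0267.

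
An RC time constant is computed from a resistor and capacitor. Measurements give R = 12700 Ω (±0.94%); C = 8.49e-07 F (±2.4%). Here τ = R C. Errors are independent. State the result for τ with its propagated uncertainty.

Since τ is a product/quotient, work with relative uncertainties:
  (1·δR/R)² = (1×0.00940)² = 8.84e-05;  (1·δC/C)² = (1×0.0240)² = 0.000576
δτ/τ = √(0.000664) = 0.0258
τ = 0.0108 s, so δτ = 0.0258 × 0.0108 = 0.000278 s.

0.0108 ± 0.000278 s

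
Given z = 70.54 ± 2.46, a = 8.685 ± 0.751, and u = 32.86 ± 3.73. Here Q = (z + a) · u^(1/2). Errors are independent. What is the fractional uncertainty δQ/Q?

Let w = z + a = 79.23. δw = √(δz² + δa²) = √(6.05 + 0.564) = 2.57, so δw/w = 0.0325.
Q is then a monomial in w, u:
δQ/Q = √((δw/w)² + (½·δu/u)²) = √(0.00105 + 0.00322) = 0.0654

0.0654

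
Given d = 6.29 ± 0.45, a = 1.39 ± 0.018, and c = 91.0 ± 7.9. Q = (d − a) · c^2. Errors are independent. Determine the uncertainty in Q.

Let u = d − a = 4.90. δu = √(δd² + δa²) = √(0.203 + 0.000324) = 0.450, so δu/u = 0.0919.
Q is then a monomial in u, c:
δQ/Q = √((δu/u)² + (2·δc/c)²) = √(0.00845 + 0.0301) = 0.196
Q = 40600, so δQ = 0.196 × 40600 = 7970.

7970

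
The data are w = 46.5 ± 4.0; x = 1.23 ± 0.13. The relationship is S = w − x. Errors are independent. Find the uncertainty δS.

For a sum/difference, combine absolute errors in quadrature:
  (δw)² = 16.0;  (δx)² = 0.0169
δS = √(16.0) = 4.00

4.00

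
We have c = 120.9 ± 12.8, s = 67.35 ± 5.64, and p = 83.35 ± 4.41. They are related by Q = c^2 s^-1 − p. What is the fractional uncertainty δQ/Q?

0.371

Let w = c^2·s^-1 = 217.0. δw/w = √((2·δc/c)² + (-1·δs/s)²) = √(0.0448 + 0.00701) = 0.228, so δw = 49.4.
Q = w − p: δQ = √(δw² + δp²) = √(2440 + 19.4) = 49.6
Q = 133.7, so δQ/Q = 49.6/133.7 = 0.371.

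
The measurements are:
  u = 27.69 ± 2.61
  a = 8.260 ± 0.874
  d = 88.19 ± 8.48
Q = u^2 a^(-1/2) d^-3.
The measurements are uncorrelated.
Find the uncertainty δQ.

Q is a product of powers, so relative uncertainties combine in quadrature:
  (2·δu/u)² = (2×0.0943)² = 0.0355;  (−½·δa/a)² = (-0.5×0.106)² = 0.00280;  (-3·δd/d)² = (-3×0.0962)² = 0.0832
δQ/Q = √(0.122) = 0.349
Q = 0.0003890, so δQ = 0.349 × 0.0003890 = 0.000136.

0.000136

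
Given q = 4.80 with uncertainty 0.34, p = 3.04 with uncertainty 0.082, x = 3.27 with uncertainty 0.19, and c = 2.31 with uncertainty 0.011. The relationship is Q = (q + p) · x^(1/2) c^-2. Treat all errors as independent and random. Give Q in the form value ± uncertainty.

2.66 ± 0.144

Let u = q + p = 7.84. δu = √(δq² + δp²) = √(0.116 + 0.00672) = 0.350, so δu/u = 0.0446.
Q is then a monomial in u, x, c:
δQ/Q = √((δu/u)² + (½·δx/x)² + (-2·δc/c)²) = √(0.00199 + 0.000844 + 9.07e-05) = 0.0541
Q = 2.66, so δQ = 0.0541 × 2.66 = 0.144.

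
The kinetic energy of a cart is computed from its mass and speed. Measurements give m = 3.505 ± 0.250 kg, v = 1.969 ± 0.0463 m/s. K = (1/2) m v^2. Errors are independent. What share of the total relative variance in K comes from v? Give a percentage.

(δK/K)² = (1·δm/m)² + (2·δv/v)²
  m term: (1×0.0713)² = 0.00509
  v term: (2×0.0235)² = 0.00221
Total = 0.00730. Share from v = 0.00221/0.00730 = 0.303.

30.3%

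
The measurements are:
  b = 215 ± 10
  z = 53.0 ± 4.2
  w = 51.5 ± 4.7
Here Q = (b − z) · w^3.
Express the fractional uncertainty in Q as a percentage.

28.2%

Let u = b − z = 162. δu = √(δb² + δz²) = √(100 + 17.6) = 10.8, so δu/u = 0.0670.
Q is then a monomial in u, w:
δQ/Q = √((δu/u)² + (3·δw/w)²) = √(0.00448 + 0.0750) = 0.282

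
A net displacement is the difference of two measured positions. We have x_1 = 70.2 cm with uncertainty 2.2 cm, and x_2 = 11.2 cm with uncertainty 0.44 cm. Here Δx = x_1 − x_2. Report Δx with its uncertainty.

59.0 ± 2.24 cm

Absolute uncertainties add in quadrature for a linear combination:
  (δx_1)² = 4.84;  (δx_2)² = 0.194
δΔx = √(5.03) = 2.24 cm
Δx = 59.0 cm.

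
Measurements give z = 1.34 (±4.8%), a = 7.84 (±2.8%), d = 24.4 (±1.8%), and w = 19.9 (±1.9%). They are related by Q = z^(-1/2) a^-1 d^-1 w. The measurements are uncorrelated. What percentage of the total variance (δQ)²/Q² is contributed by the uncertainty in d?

15.8%

(δQ/Q)² = (−½·δz/z)² + (-1·δa/a)² + (-1·δd/d)² + (1·δw/w)²
  z term: (-0.5×0.0480)² = 0.000576
  a term: (-1×0.0280)² = 0.000784
  d term: (-1×0.0180)² = 0.000324
  w term: (1×0.0190)² = 0.000361
Total = 0.00204. Share from d = 0.000324/0.00204 = 0.158.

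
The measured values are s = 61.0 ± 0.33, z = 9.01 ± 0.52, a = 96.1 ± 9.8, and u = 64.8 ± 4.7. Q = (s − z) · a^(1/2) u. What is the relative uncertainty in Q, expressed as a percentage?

Let w = s − z = 52.0. δw = √(δs² + δz²) = √(0.109 + 0.270) = 0.616, so δw/w = 0.0118.
Q is then a monomial in w, a, u:
δQ/Q = √((δw/w)² + (½·δa/a)² + (1·δu/u)²) = √(0.000140 + 0.00260 + 0.00526) = 0.0894

8.94%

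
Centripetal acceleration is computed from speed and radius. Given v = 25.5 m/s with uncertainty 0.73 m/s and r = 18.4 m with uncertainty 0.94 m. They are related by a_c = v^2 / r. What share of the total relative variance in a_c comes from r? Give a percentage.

44.3%

(δa_c/a_c)² = (2·δv/v)² + (-1·δr/r)²
  v term: (2×0.0286)² = 0.00328
  r term: (-1×0.0511)² = 0.00261
Total = 0.00589. Share from r = 0.00261/0.00589 = 0.443.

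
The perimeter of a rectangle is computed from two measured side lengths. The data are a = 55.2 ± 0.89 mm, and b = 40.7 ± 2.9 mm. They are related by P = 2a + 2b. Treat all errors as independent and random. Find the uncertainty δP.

Sums and differences: (δP)² = Σ (cᵢ δxᵢ)².
  (2·δa)² = 3.17;  (2·δb)² = 33.6
δP = √(36.8) = 6.07 mm

6.07 mm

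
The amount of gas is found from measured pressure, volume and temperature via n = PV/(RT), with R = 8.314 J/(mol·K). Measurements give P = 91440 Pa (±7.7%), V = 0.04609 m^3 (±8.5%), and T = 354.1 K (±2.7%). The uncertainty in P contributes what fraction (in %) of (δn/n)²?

(δn/n)² = (1·δP/P)² + (1·δV/V)² + (-1·δT/T)²
  P term: (1×0.0770)² = 0.00593
  V term: (1×0.0850)² = 0.00723
  T term: (-1×0.0270)² = 0.000729
Total = 0.0139. Share from P = 0.00593/0.0139 = 0.427.

42.7%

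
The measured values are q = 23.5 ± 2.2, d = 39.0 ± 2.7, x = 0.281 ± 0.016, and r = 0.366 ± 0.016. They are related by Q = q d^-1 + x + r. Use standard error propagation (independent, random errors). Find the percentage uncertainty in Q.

5.90%

Let p = q·d^-1 = 0.603. δp/p = √((1·δq/q)² + (-1·δd/d)²) = √(0.00876 + 0.00479) = 0.116, so δp = 0.0702.
Q = p + x + r: δQ = √(δp² + δx² + δr²) = √(0.00492 + 0.000256 + 0.000256) = 0.0737
Q = 1.25, so δQ/Q = 0.0737/1.25 = 0.0590.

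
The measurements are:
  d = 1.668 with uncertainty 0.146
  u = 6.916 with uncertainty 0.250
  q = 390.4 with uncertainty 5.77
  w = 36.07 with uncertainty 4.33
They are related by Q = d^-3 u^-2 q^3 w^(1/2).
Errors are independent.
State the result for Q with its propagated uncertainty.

Since Q is a product/quotient, work with relative uncertainties:
  (-3·δd/d)² = (-3×0.0875)² = 0.0690;  (-2·δu/u)² = (-2×0.0361)² = 0.00523;  (3·δq/q)² = (3×0.0148)² = 0.00197;  (½·δw/w)² = (0.5×0.120)² = 0.00360
δQ/Q = √(0.0797) = 0.282
Q = 1.61e+06, so δQ = 0.282 × 1.61e+06 = 4.55e+05.

(1.610 ± 0.455) × 10^6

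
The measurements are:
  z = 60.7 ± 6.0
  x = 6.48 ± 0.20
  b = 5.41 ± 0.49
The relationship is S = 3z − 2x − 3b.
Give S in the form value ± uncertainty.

153 ± 18.1

Each term contributes (cᵢ δxᵢ)² to (δS)²:
  (3·δz)² = 324;  (2·δx)² = 0.160;  (3·δb)² = 2.16
δS = √(326) = 18.1
S = 153.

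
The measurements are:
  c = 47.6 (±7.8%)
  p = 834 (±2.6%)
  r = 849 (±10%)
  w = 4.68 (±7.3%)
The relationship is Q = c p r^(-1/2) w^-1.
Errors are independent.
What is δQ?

Relative error in a monomial: (δQ/Q)² = Σ (nᵢ · δxᵢ/xᵢ)².
  (1·δc/c)² = (1×0.0780)² = 0.00608;  (1·δp/p)² = (1×0.0260)² = 0.000676;  (−½·δr/r)² = (-0.5×0.100)² = 0.00250;  (-1·δw/w)² = (-1×0.0730)² = 0.00533
δQ/Q = √(0.0146) = 0.121
Q = 291, so δQ = 0.121 × 291 = 35.2.

35.2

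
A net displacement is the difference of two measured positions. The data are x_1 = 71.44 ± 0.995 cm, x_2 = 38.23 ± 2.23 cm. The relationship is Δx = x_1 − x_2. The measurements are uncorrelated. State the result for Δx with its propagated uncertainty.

33.21 ± 2.44 cm

Absolute uncertainties add in quadrature for a linear combination:
  (δx_1)² = 0.990;  (δx_2)² = 4.97
δΔx = √(5.96) = 2.44 cm
Δx = 33.21 cm.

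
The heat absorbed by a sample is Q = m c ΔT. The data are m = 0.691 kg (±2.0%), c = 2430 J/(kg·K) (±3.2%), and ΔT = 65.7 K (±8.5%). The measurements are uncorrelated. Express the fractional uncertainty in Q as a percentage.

9.30%

Products/powers → add relative errors in quadrature, weighted by exponent:
  (1·δm/m)² = (1×0.0200)² = 0.000400;  (1·δc/c)² = (1×0.0320)² = 0.00102;  (1·δΔT/ΔT)² = (1×0.0850)² = 0.00723
δQ/Q = √(0.00865) = 0.0930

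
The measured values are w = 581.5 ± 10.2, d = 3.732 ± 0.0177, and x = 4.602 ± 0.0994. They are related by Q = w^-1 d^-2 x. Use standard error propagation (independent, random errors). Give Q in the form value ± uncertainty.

(5.682 ± 0.167) × 10^-4

Products/powers → add relative errors in quadrature, weighted by exponent:
  (-1·δw/w)² = (-1×0.0175)² = 0.000308;  (-2·δd/d)² = (-2×0.00474)² = 9e-05;  (1·δx/x)² = (1×0.0216)² = 0.000467
δQ/Q = √(0.000864) = 0.0294
Q = 0.0005682, so δQ = 0.0294 × 0.0005682 = 1.67e-05.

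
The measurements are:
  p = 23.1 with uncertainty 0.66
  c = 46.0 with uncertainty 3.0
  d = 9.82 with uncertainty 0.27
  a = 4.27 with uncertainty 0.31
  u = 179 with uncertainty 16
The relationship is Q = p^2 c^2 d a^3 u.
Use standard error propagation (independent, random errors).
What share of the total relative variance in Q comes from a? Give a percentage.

(δQ/Q)² = (2·δp/p)² + (2·δc/c)² + (1·δd/d)² + (3·δa/a)² + (1·δu/u)²
  p term: (2×0.0286)² = 0.00327
  c term: (2×0.0652)² = 0.0170
  d term: (1×0.0275)² = 0.000756
  a term: (3×0.0726)² = 0.0474
  u term: (1×0.0894)² = 0.00799
Total = 0.0765. Share from a = 0.0474/0.0765 = 0.620.

62.0%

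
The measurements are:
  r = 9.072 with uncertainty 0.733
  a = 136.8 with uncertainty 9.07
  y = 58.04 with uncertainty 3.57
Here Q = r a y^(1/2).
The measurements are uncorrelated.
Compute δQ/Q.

0.109

Each factor contributes (exponent × relative error)² to (δQ/Q)²:
  (1·δr/r)² = (1×0.0808)² = 0.00653;  (1·δa/a)² = (1×0.0663)² = 0.00440;  (½·δy/y)² = (0.5×0.0615)² = 0.000946
δQ/Q = √(0.0119) = 0.109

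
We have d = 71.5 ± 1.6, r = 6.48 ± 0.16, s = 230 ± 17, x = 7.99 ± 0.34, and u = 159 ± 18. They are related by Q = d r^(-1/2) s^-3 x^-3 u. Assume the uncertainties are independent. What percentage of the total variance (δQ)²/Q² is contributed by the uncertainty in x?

20.6%

(δQ/Q)² = (1·δd/d)² + (−½·δr/r)² + (-3·δs/s)² + (-3·δx/x)² + (1·δu/u)²
  d term: (1×0.0224)² = 0.000501
  r term: (-0.5×0.0247)² = 0.000152
  s term: (-3×0.0739)² = 0.0492
  x term: (-3×0.0426)² = 0.0163
  u term: (1×0.113)² = 0.0128
Total = 0.0789. Share from x = 0.0163/0.0789 = 0.206.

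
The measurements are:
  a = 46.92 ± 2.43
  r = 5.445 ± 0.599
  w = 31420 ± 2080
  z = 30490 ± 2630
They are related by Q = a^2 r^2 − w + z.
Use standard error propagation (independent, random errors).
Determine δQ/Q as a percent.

Let p = a^2·r^2 = 65270. δp/p = √((2·δa/a)² + (2·δr/r)²) = √(0.0107 + 0.0484) = 0.243, so δp = 15900.
Q = p − w + z: δQ = √(δp² + δw² + δz²) = √(2.52e+08 + 4.33e+06 + 6.92e+06) = 16200
Q = 64340, so δQ/Q = 16200/64340 = 0.252.

25.2%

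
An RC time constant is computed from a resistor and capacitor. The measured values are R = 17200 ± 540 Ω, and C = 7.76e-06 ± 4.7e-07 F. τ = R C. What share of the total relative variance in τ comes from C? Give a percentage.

78.8%

(δτ/τ)² = (1·δR/R)² + (1·δC/C)²
  R term: (1×0.0314)² = 0.000986
  C term: (1×0.0606)² = 0.00367
Total = 0.00465. Share from C = 0.00367/0.00465 = 0.788.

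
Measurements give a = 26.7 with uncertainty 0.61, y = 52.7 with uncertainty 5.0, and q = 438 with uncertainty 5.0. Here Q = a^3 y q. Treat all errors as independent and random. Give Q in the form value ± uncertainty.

For a monomial Q ∝ a^3, y, q, fractional errors add in quadrature:
  (3·δa/a)² = (3×0.0228)² = 0.00470;  (1·δy/y)² = (1×0.0949)² = 0.00900;  (1·δq/q)² = (1×0.0114)² = 0.000130
δQ/Q = √(0.0138) = 0.118
Q = 4.39e+08, so δQ = 0.118 × 4.39e+08 = 5.17e+07.

(4.39 ± 0.517) × 10^8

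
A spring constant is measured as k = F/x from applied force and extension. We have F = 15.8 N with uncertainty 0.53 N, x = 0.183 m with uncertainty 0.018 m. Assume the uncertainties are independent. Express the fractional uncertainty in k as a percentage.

10.4%

For a monomial k ∝ F, x^-1, fractional errors add in quadrature:
  (1·δF/F)² = (1×0.0335)² = 0.00113;  (-1·δx/x)² = (-1×0.0984)² = 0.00967
δk/k = √(0.0108) = 0.104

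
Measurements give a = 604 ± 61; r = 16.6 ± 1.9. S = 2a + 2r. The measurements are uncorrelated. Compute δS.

For a sum/difference, combine absolute errors in quadrature:
  (2·δa)² = 14900;  (2·δr)² = 14.4
δS = √(14900) = 122

122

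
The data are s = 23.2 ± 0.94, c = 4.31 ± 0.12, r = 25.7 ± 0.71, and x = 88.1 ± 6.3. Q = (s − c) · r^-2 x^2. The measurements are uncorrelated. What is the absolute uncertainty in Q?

35.8

Let u = s − c = 18.9. δu = √(δs² + δc²) = √(0.884 + 0.0144) = 0.948, so δu/u = 0.0502.
Q is then a monomial in u, r, x:
δQ/Q = √((δu/u)² + (-2·δr/r)² + (2·δx/x)²) = √(0.00252 + 0.00305 + 0.0205) = 0.161
Q = 222, so δQ = 0.161 × 222 = 35.8.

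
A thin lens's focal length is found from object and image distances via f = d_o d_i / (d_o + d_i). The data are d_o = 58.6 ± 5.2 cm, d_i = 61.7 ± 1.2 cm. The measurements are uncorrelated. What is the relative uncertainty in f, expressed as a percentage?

∂f/∂d_o = (d_i/(d_o+d_i))² = 0.263;  ∂f/∂d_i = (d_o/(d_o+d_i))² = 0.237
δf = √((∂f/∂d_o · δd_o)² + (∂f/∂d_i · δd_i)²) = √(1.87 + 0.0811) = 1.40 cm
f = 30.1 cm, so δf/f = 1.40/30.1 = 0.0465.

4.65%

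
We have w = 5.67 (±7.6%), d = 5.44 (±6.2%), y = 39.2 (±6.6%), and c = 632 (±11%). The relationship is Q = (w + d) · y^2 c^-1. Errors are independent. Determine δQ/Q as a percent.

17.9%

Let u = w + d = 11.1. δu = √(δw² + δd²) = √(0.186 + 0.114) = 0.547, so δu/u = 0.0493.
Q is then a monomial in u, y, c:
δQ/Q = √((δu/u)² + (2·δy/y)² + (-1·δc/c)²) = √(0.00243 + 0.0174 + 0.0121) = 0.179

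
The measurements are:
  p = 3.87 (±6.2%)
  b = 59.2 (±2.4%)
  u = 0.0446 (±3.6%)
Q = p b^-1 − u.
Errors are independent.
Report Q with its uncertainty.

Let w = p·b^-1 = 0.0654. δw/w = √((1·δp/p)² + (-1·δb/b)²) = √(0.00384 + 0.000576) = 0.0665, so δw = 0.00435.
Q = w − u: δQ = √(δw² + δu²) = √(1.89e-05 + 2.58e-06) = 0.00463
Q = 0.0208.

0.0208 ± 0.00463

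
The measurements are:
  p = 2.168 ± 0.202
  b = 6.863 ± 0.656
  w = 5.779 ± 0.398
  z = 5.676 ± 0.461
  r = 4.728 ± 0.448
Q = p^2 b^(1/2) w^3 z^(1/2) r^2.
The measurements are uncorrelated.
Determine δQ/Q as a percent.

34.2%

Since Q is a product/quotient, work with relative uncertainties:
  (2·δp/p)² = (2×0.0932)² = 0.0347;  (½·δb/b)² = (0.5×0.0956)² = 0.00228;  (3·δw/w)² = (3×0.0689)² = 0.0427;  (½·δz/z)² = (0.5×0.0812)² = 0.00165;  (2·δr/r)² = (2×0.0948)² = 0.0359
δQ/Q = √(0.117) = 0.342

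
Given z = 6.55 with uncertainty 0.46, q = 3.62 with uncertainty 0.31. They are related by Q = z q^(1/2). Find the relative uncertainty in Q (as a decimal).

Each factor contributes (exponent × relative error)² to (δQ/Q)²:
  (1·δz/z)² = (1×0.0702)² = 0.00493;  (½·δq/q)² = (0.5×0.0856)² = 0.00183
δQ/Q = √(0.00677) = 0.0823

0.0823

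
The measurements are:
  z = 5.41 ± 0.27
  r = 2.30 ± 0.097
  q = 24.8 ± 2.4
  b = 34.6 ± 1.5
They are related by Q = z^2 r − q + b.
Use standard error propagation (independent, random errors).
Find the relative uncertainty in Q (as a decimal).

0.101

Let p = z^2·r = 67.3. δp/p = √((2·δz/z)² + (1·δr/r)²) = √(0.00996 + 0.00178) = 0.108, so δp = 7.29.
Q = p − q + b: δQ = √(δp² + δq² + δb²) = √(53.2 + 5.76 + 2.25) = 7.82
Q = 77.1, so δQ/Q = 7.82/77.1 = 0.101.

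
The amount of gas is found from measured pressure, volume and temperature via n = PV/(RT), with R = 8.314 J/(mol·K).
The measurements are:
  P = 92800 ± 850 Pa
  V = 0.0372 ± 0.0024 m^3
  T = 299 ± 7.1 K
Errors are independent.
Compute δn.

n is a product of powers, so relative uncertainties combine in quadrature:
  (1·δP/P)² = (1×0.00916)² = 8.39e-05;  (1·δV/V)² = (1×0.0645)² = 0.00416;  (-1·δT/T)² = (-1×0.0237)² = 0.000564
δn/n = √(0.00481) = 0.0694
n = 1.39 mol, so δn = 0.0694 × 1.39 = 0.0963 mol.

0.0963 mol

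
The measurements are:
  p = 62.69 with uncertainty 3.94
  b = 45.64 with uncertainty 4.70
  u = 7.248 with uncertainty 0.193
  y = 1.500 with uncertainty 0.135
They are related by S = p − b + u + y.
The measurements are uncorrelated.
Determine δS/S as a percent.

Sums and differences: (δS)² = Σ (cᵢ δxᵢ)².
  (δp)² = 15.5;  (δb)² = 22.1;  (δu)² = 0.0372;  (δy)² = 0.0182
δS = √(37.7) = 6.14
S = 25.80, so δS/S = 6.14/25.80 = 0.238.

23.8%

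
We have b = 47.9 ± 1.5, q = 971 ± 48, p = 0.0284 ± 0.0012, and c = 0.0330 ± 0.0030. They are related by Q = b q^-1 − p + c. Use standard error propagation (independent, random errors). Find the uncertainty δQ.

0.00433

Let w = b·q^-1 = 0.0493. δw/w = √((1·δb/b)² + (-1·δq/q)²) = √(0.000981 + 0.00244) = 0.0585, so δw = 0.00289.
Q = w − p + c: δQ = √(δw² + δp² + δc²) = √(8.33e-06 + 1.44e-06 + 9e-06) = 0.00433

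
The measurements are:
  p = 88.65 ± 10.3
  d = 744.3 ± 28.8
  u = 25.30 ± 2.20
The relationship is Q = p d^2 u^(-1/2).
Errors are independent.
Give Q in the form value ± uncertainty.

(9.764 ± 1.43) × 10^6

Products/powers → add relative errors in quadrature, weighted by exponent:
  (1·δp/p)² = (1×0.116)² = 0.0135;  (2·δd/d)² = (2×0.0387)² = 0.00599;  (−½·δu/u)² = (-0.5×0.0870)² = 0.00189
δQ/Q = √(0.0214) = 0.146
Q = 9.764e+06, so δQ = 0.146 × 9.764e+06 = 1.43e+06.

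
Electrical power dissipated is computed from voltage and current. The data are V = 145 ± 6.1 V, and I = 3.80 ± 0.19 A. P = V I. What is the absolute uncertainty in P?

Since P is a product/quotient, work with relative uncertainties:
  (1·δV/V)² = (1×0.0421)² = 0.00177;  (1·δI/I)² = (1×0.0500)² = 0.00250
δP/P = √(0.00427) = 0.0653
P = 551 W, so δP = 0.0653 × 551 = 36.0 W.

36.0 W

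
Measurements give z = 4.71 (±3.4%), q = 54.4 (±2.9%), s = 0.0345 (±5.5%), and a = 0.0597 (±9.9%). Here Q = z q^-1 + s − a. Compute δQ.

0.00731

Let p = z·q^-1 = 0.0866. δp/p = √((1·δz/z)² + (-1·δq/q)²) = √(0.00116 + 0.000841) = 0.0447, so δp = 0.00387.
Q = p + s − a: δQ = √(δp² + δs² + δa²) = √(1.5e-05 + 3.6e-06 + 3.49e-05) = 0.00731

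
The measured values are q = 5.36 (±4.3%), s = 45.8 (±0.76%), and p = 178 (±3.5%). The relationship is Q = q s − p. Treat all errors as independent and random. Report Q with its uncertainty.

Let w = q·s = 245. δw/w = √((1·δq/q)² + (1·δs/s)²) = √(0.00185 + 5.78e-05) = 0.0437, so δw = 10.7.
Q = w − p: δQ = √(δw² + δp²) = √(115 + 38.8) = 12.4
Q = 67.5.

67.5 ± 12.4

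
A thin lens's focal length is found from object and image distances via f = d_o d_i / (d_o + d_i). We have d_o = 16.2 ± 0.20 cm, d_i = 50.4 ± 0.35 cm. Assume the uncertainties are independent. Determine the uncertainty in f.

∂f/∂d_o = (d_i/(d_o+d_i))² = 0.573;  ∂f/∂d_i = (d_o/(d_o+d_i))² = 0.0592
δf = √((∂f/∂d_o · δd_o)² + (∂f/∂d_i · δd_i)²) = √(0.0131 + 0.000429) = 0.116 cm

0.116 cm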